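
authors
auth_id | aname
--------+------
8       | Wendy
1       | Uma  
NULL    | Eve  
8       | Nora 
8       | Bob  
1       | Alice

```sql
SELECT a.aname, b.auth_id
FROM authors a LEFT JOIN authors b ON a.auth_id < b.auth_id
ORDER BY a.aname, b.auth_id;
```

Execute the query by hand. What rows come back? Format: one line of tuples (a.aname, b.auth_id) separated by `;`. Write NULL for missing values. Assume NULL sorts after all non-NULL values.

(Alice, 8); (Alice, 8); (Alice, 8); (Bob, NULL); (Eve, NULL); (Nora, NULL); (Uma, 8); (Uma, 8); (Uma, 8); (Wendy, NULL)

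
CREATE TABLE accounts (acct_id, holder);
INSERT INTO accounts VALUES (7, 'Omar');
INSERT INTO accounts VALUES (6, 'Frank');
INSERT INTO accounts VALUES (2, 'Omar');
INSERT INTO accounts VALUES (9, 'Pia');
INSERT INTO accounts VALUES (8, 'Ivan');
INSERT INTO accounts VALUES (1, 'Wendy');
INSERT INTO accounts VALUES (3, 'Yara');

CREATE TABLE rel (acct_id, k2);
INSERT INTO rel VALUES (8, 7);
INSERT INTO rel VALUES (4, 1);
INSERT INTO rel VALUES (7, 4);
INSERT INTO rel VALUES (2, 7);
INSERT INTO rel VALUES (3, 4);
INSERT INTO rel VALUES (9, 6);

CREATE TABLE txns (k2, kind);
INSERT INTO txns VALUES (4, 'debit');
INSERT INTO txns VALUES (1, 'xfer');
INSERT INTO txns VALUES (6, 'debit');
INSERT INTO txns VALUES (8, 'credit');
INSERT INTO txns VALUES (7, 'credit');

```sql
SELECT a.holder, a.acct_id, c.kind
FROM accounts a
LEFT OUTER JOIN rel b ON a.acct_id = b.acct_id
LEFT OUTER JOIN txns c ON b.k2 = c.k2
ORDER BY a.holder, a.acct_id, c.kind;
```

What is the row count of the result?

Evaluate left to right. First `accounts a LEFT JOIN rel b` on acct_id: 7 row(s).
Then LEFT JOIN `txns c` on k2: each of those 7 rows is kept; rows whose b.k2 has no match in c get NULL for c's columns.
Result: 7 row(s).

7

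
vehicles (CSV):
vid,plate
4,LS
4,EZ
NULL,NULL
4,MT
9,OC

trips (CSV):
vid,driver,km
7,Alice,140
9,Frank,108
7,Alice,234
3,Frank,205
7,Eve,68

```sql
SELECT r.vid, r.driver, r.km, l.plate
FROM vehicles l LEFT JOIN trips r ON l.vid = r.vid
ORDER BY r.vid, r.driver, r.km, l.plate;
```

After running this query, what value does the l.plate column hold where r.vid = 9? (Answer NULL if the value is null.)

LEFT JOIN keeps every row from `vehicles`; unmatched rows get NULL for `trips`'s columns.
Matching on l.vid = r.vid. A NULL in a compared column never satisfies the condition.
Matched pairs: 1; unmatched l rows kept: 4.

OC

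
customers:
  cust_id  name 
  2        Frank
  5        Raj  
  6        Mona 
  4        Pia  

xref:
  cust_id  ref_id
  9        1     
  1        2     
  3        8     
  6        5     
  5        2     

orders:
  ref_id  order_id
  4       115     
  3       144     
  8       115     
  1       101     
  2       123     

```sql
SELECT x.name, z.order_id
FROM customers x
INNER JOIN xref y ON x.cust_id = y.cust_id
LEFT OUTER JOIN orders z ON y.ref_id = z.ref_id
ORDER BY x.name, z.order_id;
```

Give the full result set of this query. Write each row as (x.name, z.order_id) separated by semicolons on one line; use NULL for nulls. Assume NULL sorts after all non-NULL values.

(Mona, NULL); (Raj, 123)

Step 1 — x INNER JOIN y on cust_id → 2 row(s).
Then LEFT JOIN `orders z` on ref_id: each of those 2 rows is kept; rows whose y.ref_id has no match in z get NULL for z's columns.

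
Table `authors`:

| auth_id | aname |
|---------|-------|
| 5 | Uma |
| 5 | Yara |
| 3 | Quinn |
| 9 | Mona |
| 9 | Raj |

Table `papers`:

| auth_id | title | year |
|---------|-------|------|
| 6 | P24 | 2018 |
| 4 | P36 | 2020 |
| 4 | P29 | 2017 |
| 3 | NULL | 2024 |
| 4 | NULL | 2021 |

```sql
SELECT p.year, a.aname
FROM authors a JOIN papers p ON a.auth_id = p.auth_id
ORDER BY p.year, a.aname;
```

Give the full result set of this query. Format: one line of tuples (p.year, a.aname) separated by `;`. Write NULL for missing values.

INNER JOIN keeps only pairs where the ON condition holds.
Matching on a.auth_id = p.auth_id.
- a row (auth_id=5): no match → dropped.
- a row (auth_id=5): no match → dropped.
- a row (auth_id=3): matches 1 p row(s) → 1 output row(s).
- a row (auth_id=9): no match → dropped.
- a row (auth_id=9): no match → dropped.
After projecting and ordering:
p.year | a.aname
2024 | Quinn

(2024, Quinn)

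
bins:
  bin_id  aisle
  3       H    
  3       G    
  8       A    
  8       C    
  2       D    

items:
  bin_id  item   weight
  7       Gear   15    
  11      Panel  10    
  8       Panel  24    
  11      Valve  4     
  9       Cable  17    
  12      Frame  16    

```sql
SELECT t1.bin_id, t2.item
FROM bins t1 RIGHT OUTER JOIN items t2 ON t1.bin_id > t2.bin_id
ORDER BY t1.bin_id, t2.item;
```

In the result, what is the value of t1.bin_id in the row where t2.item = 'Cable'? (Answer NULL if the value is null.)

RIGHT JOIN keeps every row from `items`; unmatched rows get NULL for `bins`'s columns.
Matching on t1.bin_id > t2.bin_id.
- t1[0] bin_id=3 → no match.
- t1[1] bin_id=3 → no match.
- t1[2] bin_id=8 → 1 match(es) in t2 → 1 row(s).
- t1[3] bin_id=8 → 1 match(es) in t2 → 1 row(s).
- t1[4] bin_id=2 → no match.
- plus 5 unmatched t2 row(s), each kept with NULL t1 columns.

NULL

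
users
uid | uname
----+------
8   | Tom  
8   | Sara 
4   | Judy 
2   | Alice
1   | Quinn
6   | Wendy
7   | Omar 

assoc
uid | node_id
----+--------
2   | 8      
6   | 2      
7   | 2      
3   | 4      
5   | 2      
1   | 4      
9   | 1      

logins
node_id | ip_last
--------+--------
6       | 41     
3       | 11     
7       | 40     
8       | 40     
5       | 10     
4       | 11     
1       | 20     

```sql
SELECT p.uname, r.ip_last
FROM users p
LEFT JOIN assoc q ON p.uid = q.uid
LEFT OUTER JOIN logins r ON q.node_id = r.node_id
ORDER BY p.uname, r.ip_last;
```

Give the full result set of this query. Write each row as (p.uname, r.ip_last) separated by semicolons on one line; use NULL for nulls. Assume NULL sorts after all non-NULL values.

(Alice, 40); (Judy, NULL); (Omar, NULL); (Quinn, 11); (Sara, NULL); (Tom, NULL); (Wendy, NULL)

Joins associate left-to-right: users LEFT JOIN assoc on uid gives 7 intermediate row(s).
Then LEFT JOIN `logins r` on node_id: each of those 7 rows is kept; rows whose q.node_id has no match in r get NULL for r's columns.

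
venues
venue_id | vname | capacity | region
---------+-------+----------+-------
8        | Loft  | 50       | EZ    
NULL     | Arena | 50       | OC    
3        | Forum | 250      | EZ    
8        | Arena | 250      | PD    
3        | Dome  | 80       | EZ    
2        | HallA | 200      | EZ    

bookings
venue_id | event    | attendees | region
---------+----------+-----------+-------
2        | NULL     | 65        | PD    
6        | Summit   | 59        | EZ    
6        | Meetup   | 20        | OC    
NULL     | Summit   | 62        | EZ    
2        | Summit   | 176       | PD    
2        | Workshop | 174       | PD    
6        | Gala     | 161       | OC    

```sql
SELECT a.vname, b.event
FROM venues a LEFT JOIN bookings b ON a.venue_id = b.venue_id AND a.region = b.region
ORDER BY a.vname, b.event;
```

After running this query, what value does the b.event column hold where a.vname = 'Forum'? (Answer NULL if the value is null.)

NULL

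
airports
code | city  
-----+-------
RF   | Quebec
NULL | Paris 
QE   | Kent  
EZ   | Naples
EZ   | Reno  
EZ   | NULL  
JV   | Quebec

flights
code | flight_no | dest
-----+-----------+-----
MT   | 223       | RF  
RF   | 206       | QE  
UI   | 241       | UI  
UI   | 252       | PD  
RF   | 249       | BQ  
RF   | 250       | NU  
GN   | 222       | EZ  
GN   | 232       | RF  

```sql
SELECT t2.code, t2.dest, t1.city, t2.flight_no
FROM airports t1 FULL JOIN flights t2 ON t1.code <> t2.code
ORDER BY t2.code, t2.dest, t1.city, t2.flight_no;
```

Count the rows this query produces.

FULL OUTER JOIN keeps every row from both sides; unmatched rows get NULL for the other side's columns.
Matching on t1.code <> t2.code. A NULL in a compared column never satisfies the condition.
- t1 row (code=RF): matches 5 t2 row(s) → 5 output row(s).
- t1 row (code=NULL): no match → kept, t2 columns NULL.
- t1 row (code=QE): matches 8 t2 row(s) → 8 output row(s).
- t1 row (code=EZ): matches 8 t2 row(s) → 8 output row(s).
- t1 row (code=EZ): matches 8 t2 row(s) → 8 output row(s).
- t1 row (code=EZ): matches 8 t2 row(s) → 8 output row(s).
- t1 row (code=JV): matches 8 t2 row(s) → 8 output row(s).
Total: 45 matched + 1 padded = 46 rows.

46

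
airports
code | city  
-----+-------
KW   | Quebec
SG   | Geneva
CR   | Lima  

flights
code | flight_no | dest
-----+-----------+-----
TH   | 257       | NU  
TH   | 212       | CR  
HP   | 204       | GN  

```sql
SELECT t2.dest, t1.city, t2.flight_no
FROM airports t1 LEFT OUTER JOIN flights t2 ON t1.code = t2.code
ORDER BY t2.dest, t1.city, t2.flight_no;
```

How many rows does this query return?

LEFT JOIN keeps every row from `airports`; unmatched rows get NULL for `flights`'s columns.
Matching on t1.code = t2.code.
- t1 (code=KW) has no partner → padded with NULL.
- t1 (code=SG) has no partner → padded with NULL.
- t1 (code=CR) has no partner → padded with NULL.
Total: 0 matched + 3 padded = 3 rows.

3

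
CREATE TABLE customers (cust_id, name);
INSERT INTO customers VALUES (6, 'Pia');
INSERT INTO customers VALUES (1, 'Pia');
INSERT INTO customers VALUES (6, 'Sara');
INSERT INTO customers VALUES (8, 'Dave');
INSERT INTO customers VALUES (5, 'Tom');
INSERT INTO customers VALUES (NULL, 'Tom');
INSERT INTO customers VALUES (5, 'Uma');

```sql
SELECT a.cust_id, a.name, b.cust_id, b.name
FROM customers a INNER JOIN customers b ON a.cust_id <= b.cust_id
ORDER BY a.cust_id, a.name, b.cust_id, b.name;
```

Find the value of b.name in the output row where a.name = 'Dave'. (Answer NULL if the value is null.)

INNER JOIN keeps only pairs where the ON condition holds.
Matching on a.cust_id <= b.cust_id. A NULL in a compared column never satisfies the condition.
- a[0] cust_id=6 → 3 match(es) in b → 3 row(s).
- a[1] cust_id=1 → 6 match(es) in b → 6 row(s).
- a[2] cust_id=6 → 3 match(es) in b → 3 row(s).
- a[3] cust_id=8 → 1 match(es) in b → 1 row(s).
- a[4] cust_id=5 → 5 match(es) in b → 5 row(s).
- a[5] cust_id=NULL → no match; dropped.
- a[6] cust_id=5 → 5 match(es) in b → 5 row(s).

Dave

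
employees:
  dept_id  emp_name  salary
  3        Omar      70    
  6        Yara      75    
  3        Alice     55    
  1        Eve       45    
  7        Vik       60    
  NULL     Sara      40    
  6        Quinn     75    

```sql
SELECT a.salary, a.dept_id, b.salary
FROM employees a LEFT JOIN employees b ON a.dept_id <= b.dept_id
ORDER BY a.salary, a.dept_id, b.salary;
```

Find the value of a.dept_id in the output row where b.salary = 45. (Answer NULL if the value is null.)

1

LEFT JOIN keeps every row from `employees a`; unmatched rows get NULL for `employees b`'s columns.
Matching on a.dept_id <= b.dept_id. A NULL in a compared column never satisfies the condition.
Matched pairs: 23; unmatched a rows kept: 1.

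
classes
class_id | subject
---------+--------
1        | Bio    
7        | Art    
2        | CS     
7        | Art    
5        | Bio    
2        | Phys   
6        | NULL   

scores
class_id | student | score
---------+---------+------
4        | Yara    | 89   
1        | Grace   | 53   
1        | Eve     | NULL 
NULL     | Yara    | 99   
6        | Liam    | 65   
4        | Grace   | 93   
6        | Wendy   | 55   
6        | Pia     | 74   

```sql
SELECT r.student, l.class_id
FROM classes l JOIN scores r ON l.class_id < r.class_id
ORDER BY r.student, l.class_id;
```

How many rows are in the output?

18

INNER JOIN keeps only pairs where the ON condition holds.
Matching on l.class_id < r.class_id. A NULL in a compared column never satisfies the condition.
Matched pairs: 18.
Total: 18 rows.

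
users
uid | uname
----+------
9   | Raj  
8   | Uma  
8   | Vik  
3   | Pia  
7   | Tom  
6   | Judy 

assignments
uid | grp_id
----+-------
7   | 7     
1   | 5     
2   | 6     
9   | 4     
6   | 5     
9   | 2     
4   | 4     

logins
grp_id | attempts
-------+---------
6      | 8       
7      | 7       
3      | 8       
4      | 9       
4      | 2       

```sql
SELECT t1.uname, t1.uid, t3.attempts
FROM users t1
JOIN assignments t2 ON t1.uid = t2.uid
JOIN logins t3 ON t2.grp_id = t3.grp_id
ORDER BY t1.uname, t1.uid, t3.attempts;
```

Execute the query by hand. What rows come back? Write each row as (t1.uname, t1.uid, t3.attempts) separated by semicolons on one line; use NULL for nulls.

(Raj, 9, 2); (Raj, 9, 9); (Tom, 7, 7)

Joins associate left-to-right: users INNER JOIN assignments on uid gives 4 intermediate row(s).
Then INNER JOIN `logins t3` on grp_id: keep only rows whose t2.grp_id appears in t3.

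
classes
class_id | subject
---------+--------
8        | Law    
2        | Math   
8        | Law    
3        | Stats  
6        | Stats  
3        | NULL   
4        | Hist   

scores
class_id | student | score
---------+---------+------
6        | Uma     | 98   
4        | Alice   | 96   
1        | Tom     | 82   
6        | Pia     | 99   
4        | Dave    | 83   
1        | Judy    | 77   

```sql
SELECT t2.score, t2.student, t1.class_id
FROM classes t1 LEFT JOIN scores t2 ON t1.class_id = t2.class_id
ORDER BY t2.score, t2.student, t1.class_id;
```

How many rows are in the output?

9

LEFT JOIN keeps every row from `classes`; unmatched rows get NULL for `scores`'s columns.
Matching on t1.class_id = t2.class_id.
- class_id=8: no t2 row matches, row kept with t2 columns NULL.
- class_id=2: no t2 row matches, row kept with t2 columns NULL.
- class_id=8: no t2 row matches, row kept with t2 columns NULL.
- class_id=3: no t2 row matches, row kept with t2 columns NULL.
- class_id=6: 2 matching t2 row(s), so 2 row(s) emitted.
- class_id=3: no t2 row matches, row kept with t2 columns NULL.
- class_id=4: 2 matching t2 row(s), so 2 row(s) emitted.
Total: 4 matched + 5 padded = 9 rows.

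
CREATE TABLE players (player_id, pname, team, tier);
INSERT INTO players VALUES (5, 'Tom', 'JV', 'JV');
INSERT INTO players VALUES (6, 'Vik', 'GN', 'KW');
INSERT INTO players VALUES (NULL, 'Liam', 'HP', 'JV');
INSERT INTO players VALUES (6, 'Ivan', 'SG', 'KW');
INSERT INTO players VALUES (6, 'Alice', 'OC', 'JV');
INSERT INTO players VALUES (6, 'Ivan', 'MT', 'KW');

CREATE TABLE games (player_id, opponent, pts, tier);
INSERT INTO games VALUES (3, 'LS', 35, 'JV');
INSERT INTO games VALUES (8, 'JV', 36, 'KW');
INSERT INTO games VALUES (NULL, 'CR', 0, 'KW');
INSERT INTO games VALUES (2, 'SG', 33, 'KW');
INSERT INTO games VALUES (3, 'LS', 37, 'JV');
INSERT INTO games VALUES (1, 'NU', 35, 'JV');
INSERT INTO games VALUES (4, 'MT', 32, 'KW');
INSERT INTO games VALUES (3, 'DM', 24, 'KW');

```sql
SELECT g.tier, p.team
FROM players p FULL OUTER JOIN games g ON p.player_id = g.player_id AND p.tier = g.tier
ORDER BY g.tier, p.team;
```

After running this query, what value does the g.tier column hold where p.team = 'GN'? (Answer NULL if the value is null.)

FULL OUTER JOIN keeps every row from both sides; unmatched rows get NULL for the other side's columns.
Matching on p.player_id = g.player_id AND p.tier = g.tier. A NULL in a compared column never satisfies the condition.
- p row (player_id=5, tier=JV): no match → kept, g columns NULL.
- p row (player_id=6, tier=KW): no match → kept, g columns NULL.
- p row (player_id=NULL, tier=JV): no match → kept, g columns NULL.
- p row (player_id=6, tier=KW): no match → kept, g columns NULL.
- p row (player_id=6, tier=JV): no match → kept, g columns NULL.
- p row (player_id=6, tier=KW): no match → kept, g columns NULL.
- 8 row(s) from g found no p partner → padded with NULL.

NULL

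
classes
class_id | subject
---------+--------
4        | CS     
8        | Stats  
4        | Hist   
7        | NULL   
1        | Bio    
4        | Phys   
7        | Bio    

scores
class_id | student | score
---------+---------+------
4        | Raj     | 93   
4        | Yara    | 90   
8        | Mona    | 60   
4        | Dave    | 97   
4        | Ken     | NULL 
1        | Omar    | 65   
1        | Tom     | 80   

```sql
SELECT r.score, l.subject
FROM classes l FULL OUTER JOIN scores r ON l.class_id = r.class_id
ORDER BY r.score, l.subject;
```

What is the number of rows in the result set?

17

FULL OUTER JOIN keeps every row from both sides; unmatched rows get NULL for the other side's columns.
Matching on l.class_id = r.class_id.
- l[0] class_id=4 → 4 match(es) in r → 4 row(s).
- l[1] class_id=8 → 1 match(es) in r → 1 row(s).
- l[2] class_id=4 → 4 match(es) in r → 4 row(s).
- l[3] class_id=7 → no match; kept with NULLs on the r side.
- l[4] class_id=1 → 2 match(es) in r → 2 row(s).
- l[5] class_id=4 → 4 match(es) in r → 4 row(s).
- l[6] class_id=7 → no match; kept with NULLs on the r side.
Total: 15 matched + 2 padded = 17 rows.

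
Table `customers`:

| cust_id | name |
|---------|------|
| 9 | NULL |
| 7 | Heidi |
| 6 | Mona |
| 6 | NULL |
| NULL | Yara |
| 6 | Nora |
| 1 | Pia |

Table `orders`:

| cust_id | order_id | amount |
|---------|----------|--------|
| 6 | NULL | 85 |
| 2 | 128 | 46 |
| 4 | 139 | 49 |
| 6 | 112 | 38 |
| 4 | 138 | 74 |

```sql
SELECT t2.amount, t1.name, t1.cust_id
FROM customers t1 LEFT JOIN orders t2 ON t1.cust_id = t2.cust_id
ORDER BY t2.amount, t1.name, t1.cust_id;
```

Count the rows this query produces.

LEFT JOIN keeps every row from `customers`; unmatched rows get NULL for `orders`'s columns.
Matching on t1.cust_id = t2.cust_id. A NULL in a compared column never satisfies the condition.
- t1[0] cust_id=9 → no match; kept with NULLs on the t2 side.
- t1[1] cust_id=7 → no match; kept with NULLs on the t2 side.
- t1[2] cust_id=6 → 2 match(es) in t2 → 2 row(s).
- t1[3] cust_id=6 → 2 match(es) in t2 → 2 row(s).
- t1[4] cust_id=NULL → no match; kept with NULLs on the t2 side.
- t1[5] cust_id=6 → 2 match(es) in t2 → 2 row(s).
- t1[6] cust_id=1 → no match; kept with NULLs on the t2 side.
Total: 6 matched + 4 padded = 10 rows.

10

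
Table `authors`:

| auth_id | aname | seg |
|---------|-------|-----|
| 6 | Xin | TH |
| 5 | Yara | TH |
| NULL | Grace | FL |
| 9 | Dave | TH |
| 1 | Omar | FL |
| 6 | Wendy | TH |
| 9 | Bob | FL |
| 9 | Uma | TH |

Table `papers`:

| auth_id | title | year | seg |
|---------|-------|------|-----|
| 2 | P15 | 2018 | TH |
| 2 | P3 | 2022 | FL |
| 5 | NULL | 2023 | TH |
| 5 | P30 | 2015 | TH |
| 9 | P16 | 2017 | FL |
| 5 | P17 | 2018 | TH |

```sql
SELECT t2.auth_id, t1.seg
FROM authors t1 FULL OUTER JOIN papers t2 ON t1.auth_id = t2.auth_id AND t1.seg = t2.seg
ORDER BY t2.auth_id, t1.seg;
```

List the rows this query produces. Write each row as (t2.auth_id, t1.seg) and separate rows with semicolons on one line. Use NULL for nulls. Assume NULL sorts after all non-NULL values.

FULL OUTER JOIN keeps every row from both sides; unmatched rows get NULL for the other side's columns.
Matching on t1.auth_id = t2.auth_id AND t1.seg = t2.seg. A NULL in a compared column never satisfies the condition.
- t1 (auth_id=6, seg=TH) has no partner → padded with NULL.
- t1 (auth_id=5, seg=TH) pairs with 3 row(s) of t2.
- t1 (auth_id=NULL, seg=FL) has no partner → padded with NULL.
- t1 (auth_id=9, seg=TH) has no partner → padded with NULL.
- t1 (auth_id=1, seg=FL) has no partner → padded with NULL.
- t1 (auth_id=6, seg=TH) has no partner → padded with NULL.
- t1 (auth_id=9, seg=FL) pairs with 1 row(s) of t2.
- t1 (auth_id=9, seg=TH) has no partner → padded with NULL.
- plus 2 unmatched t2 row(s), each kept with NULL t1 columns.

(2, NULL); (2, NULL); (5, TH); (5, TH); (5, TH); (9, FL); (NULL, FL); (NULL, FL); (NULL, TH); (NULL, TH); (NULL, TH); (NULL, TH)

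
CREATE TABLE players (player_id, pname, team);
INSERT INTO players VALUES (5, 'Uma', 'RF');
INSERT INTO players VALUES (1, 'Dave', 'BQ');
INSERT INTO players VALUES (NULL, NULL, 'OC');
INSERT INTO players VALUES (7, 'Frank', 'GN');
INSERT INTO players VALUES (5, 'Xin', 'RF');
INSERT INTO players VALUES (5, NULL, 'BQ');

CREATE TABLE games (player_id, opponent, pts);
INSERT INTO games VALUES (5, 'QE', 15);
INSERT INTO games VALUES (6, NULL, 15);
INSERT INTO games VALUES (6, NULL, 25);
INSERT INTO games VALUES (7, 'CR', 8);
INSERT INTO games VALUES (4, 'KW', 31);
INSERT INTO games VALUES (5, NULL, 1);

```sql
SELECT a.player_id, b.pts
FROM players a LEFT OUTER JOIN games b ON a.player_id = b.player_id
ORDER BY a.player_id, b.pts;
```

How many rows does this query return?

LEFT JOIN keeps every row from `players`; unmatched rows get NULL for `games`'s columns.
Matching on a.player_id = b.player_id. A NULL in a compared column never satisfies the condition.
Matched pairs: 7; unmatched a rows kept: 2.
Total: 7 matched + 2 padded = 9 rows.

9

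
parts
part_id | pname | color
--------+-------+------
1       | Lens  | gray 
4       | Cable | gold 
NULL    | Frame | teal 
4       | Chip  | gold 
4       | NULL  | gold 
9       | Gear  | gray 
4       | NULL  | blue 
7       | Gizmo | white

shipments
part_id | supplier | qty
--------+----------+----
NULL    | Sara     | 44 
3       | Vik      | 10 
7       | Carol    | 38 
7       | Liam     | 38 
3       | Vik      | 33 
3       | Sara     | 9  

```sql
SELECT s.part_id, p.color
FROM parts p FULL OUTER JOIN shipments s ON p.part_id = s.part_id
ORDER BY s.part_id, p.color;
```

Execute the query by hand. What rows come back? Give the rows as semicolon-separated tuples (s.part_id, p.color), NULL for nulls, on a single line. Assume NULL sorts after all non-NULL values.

(3, NULL); (3, NULL); (3, NULL); (7, white); (7, white); (NULL, blue); (NULL, gold); (NULL, gold); (NULL, gold); (NULL, gray); (NULL, gray); (NULL, teal); (NULL, NULL)

FULL OUTER JOIN keeps every row from both sides; unmatched rows get NULL for the other side's columns.
Matching on p.part_id = s.part_id. A NULL in a compared column never satisfies the condition.
- part_id=1: no s row matches, row kept with s columns NULL.
- part_id=4: no s row matches, row kept with s columns NULL.
- part_id=NULL: no s row matches, row kept with s columns NULL.
- part_id=4: no s row matches, row kept with s columns NULL.
- part_id=4: no s row matches, row kept with s columns NULL.
- part_id=9: no s row matches, row kept with s columns NULL.
- part_id=4: no s row matches, row kept with s columns NULL.
- part_id=7: 2 matching s row(s), so 2 row(s) emitted.
- plus 4 unmatched s row(s), each kept with NULL p columns.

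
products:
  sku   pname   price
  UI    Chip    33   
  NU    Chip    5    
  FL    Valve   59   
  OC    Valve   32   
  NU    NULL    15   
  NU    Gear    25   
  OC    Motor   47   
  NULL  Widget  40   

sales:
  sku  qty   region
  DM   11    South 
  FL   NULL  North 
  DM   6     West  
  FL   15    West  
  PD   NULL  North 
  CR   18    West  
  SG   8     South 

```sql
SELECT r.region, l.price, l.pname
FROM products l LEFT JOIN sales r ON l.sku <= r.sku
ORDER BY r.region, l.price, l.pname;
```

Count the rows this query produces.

LEFT JOIN keeps every row from `products`; unmatched rows get NULL for `sales`'s columns.
Matching on l.sku <= r.sku. A NULL in a compared column never satisfies the condition.
- sku=UI: no r row matches, row kept with r columns NULL.
- sku=NU: 2 matching r row(s), so 2 row(s) emitted.
- sku=FL: 4 matching r row(s), so 4 row(s) emitted.
- sku=OC: 2 matching r row(s), so 2 row(s) emitted.
- sku=NU: 2 matching r row(s), so 2 row(s) emitted.
- sku=NU: 2 matching r row(s), so 2 row(s) emitted.
- sku=OC: 2 matching r row(s), so 2 row(s) emitted.
- sku=NULL: no r row matches, row kept with r columns NULL.
Total: 14 matched + 2 padded = 16 rows.

16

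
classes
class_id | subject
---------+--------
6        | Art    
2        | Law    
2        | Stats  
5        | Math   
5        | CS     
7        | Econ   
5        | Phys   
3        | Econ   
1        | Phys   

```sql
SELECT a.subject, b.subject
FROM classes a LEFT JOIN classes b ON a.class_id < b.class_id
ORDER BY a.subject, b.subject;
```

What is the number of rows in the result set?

33

LEFT JOIN keeps every row from `classes a`; unmatched rows get NULL for `classes b`'s columns.
Matching on a.class_id < b.class_id.
- a row (class_id=6): matches 1 b row(s) → 1 output row(s).
- a row (class_id=2): matches 6 b row(s) → 6 output row(s).
- a row (class_id=2): matches 6 b row(s) → 6 output row(s).
- a row (class_id=5): matches 2 b row(s) → 2 output row(s).
- a row (class_id=5): matches 2 b row(s) → 2 output row(s).
- a row (class_id=7): no match → kept, b columns NULL.
- a row (class_id=5): matches 2 b row(s) → 2 output row(s).
- a row (class_id=3): matches 5 b row(s) → 5 output row(s).
- a row (class_id=1): matches 8 b row(s) → 8 output row(s).
Total: 32 matched + 1 padded = 33 rows.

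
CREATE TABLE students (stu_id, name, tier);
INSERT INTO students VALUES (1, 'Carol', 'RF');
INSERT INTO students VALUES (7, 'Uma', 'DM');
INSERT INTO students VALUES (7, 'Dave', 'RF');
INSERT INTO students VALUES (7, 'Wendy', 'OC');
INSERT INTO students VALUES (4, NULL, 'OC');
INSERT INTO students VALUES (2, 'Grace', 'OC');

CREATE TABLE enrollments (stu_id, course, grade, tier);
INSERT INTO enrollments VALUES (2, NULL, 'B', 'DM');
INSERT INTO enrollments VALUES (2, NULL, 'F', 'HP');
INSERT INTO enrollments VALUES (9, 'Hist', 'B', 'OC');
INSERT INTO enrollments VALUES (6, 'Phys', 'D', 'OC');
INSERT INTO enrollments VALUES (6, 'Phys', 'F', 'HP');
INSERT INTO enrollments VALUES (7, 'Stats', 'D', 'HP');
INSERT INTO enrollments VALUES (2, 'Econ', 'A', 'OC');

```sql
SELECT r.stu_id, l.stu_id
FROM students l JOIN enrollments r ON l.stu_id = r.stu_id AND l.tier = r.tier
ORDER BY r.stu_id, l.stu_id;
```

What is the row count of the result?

INNER JOIN keeps only pairs where the ON condition holds.
Matching on l.stu_id = r.stu_id AND l.tier = r.tier.
- l row (stu_id=1, tier=RF): no match → dropped.
- l row (stu_id=7, tier=DM): no match → dropped.
- l row (stu_id=7, tier=RF): no match → dropped.
- l row (stu_id=7, tier=OC): no match → dropped.
- l row (stu_id=4, tier=OC): no match → dropped.
- l row (stu_id=2, tier=OC): matches 1 r row(s) → 1 output row(s).
Total: 1 rows.

1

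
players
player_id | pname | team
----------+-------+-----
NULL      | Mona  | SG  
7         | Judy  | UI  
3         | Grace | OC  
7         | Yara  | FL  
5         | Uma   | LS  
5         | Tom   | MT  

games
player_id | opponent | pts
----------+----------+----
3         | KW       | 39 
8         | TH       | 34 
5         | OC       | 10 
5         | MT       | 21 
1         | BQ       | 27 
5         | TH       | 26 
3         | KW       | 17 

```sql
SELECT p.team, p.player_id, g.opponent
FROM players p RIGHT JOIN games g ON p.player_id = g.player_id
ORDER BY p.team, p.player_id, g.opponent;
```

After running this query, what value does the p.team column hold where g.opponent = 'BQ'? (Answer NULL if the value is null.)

NULL

RIGHT JOIN keeps every row from `games`; unmatched rows get NULL for `players`'s columns.
Matching on p.player_id = g.player_id. A NULL in a compared column never satisfies the condition.
- p row (player_id=NULL): no match.
- p row (player_id=7): no match.
- p row (player_id=3): matches 2 g row(s) → 2 output row(s).
- p row (player_id=7): no match.
- p row (player_id=5): matches 3 g row(s) → 3 output row(s).
- p row (player_id=5): matches 3 g row(s) → 3 output row(s).
- 2 g row(s) had no p match → kept, p columns NULL.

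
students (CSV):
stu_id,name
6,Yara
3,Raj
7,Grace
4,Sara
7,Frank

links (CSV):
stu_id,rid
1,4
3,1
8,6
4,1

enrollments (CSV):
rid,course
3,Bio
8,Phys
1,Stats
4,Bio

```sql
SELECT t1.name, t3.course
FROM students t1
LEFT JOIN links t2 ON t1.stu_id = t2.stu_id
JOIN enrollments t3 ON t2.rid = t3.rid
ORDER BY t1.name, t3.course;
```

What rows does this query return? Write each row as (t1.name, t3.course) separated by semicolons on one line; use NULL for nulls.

(Raj, Stats); (Sara, Stats)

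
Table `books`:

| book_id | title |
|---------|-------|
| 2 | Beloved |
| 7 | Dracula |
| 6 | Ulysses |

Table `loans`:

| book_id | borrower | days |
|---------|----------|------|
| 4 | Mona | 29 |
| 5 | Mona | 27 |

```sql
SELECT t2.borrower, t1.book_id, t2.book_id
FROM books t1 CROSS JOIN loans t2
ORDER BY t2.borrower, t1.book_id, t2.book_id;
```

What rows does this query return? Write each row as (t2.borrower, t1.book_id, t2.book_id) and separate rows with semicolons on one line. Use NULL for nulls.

CROSS JOIN pairs every row of `books` with every row of `loans`: 3 × 2 = 6 rows.

(Mona, 2, 4); (Mona, 2, 5); (Mona, 6, 4); (Mona, 6, 5); (Mona, 7, 4); (Mona, 7, 5)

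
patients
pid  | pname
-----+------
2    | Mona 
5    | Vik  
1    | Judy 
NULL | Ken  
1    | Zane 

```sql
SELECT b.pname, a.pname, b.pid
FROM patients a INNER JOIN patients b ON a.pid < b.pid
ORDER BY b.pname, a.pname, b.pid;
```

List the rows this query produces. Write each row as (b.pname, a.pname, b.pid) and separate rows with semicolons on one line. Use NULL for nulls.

(Mona, Judy, 2); (Mona, Zane, 2); (Vik, Judy, 5); (Vik, Mona, 5); (Vik, Zane, 5)

INNER JOIN keeps only pairs where the ON condition holds.
Matching on a.pid < b.pid. A NULL in a compared column never satisfies the condition.
- a[0] pid=2 → 1 match(es) in b → 1 row(s).
- a[1] pid=5 → no match; dropped.
- a[2] pid=1 → 2 match(es) in b → 2 row(s).
- a[3] pid=NULL → no match; dropped.
- a[4] pid=1 → 2 match(es) in b → 2 row(s).
After projecting and ordering:
b.pname | a.pname | b.pid
Mona | Judy | 2
Mona | Zane | 2
Vik | Judy | 5
Vik | Mona | 5
Vik | Zane | 5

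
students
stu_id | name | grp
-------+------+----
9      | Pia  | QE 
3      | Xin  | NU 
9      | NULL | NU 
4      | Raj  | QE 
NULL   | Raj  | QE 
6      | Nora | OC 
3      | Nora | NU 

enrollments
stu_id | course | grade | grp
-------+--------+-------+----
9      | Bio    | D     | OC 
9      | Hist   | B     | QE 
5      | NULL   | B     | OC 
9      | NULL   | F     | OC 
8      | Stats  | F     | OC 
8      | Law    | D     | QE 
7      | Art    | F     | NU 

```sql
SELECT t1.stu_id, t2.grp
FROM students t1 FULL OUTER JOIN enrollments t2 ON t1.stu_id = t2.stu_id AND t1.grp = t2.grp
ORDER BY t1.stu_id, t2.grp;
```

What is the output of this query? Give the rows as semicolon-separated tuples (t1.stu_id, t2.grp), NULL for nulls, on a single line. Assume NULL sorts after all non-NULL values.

(3, NULL); (3, NULL); (4, NULL); (6, NULL); (9, QE); (9, NULL); (NULL, NU); (NULL, OC); (NULL, OC); (NULL, OC); (NULL, OC); (NULL, QE); (NULL, NULL)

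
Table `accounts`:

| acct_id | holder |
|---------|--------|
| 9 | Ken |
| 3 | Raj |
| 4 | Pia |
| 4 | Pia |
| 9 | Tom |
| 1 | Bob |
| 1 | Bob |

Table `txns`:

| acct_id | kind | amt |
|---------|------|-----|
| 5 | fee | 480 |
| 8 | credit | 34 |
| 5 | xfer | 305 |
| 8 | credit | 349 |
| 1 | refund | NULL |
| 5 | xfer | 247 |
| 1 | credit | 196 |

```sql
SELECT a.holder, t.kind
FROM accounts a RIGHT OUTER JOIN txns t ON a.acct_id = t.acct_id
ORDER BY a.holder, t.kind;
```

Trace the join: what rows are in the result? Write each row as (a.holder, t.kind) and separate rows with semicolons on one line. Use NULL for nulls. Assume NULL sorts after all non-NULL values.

RIGHT JOIN keeps every row from `txns`; unmatched rows get NULL for `accounts`'s columns.
Matching on a.acct_id = t.acct_id.
Matched pairs: 4; unmatched t rows kept: 5.

(Bob, credit); (Bob, credit); (Bob, refund); (Bob, refund); (NULL, credit); (NULL, credit); (NULL, fee); (NULL, xfer); (NULL, xfer)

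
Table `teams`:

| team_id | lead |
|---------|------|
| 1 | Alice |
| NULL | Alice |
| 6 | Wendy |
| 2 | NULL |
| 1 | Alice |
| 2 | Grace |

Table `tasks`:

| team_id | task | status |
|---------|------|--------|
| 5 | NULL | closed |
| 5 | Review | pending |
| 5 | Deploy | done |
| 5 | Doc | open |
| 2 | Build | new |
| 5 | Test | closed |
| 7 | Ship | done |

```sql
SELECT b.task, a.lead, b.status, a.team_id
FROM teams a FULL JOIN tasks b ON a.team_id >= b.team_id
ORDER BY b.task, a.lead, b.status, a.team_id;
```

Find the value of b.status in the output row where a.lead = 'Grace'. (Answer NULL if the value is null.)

new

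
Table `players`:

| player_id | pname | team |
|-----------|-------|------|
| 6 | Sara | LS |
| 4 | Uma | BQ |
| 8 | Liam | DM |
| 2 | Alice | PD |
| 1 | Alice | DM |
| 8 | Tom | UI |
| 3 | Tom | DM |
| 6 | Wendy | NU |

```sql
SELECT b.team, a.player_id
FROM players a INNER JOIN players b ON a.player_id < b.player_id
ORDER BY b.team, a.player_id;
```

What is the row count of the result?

26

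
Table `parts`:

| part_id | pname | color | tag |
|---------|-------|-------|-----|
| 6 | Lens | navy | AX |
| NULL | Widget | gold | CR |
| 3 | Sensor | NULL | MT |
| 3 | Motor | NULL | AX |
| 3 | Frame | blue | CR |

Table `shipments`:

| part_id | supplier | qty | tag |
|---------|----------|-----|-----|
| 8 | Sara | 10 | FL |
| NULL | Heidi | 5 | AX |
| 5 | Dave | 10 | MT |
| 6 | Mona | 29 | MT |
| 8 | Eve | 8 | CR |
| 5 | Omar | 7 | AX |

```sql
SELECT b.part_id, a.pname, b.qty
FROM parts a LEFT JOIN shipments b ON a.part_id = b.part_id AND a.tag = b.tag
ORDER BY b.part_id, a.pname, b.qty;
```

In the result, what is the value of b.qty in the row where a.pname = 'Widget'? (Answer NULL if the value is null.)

NULL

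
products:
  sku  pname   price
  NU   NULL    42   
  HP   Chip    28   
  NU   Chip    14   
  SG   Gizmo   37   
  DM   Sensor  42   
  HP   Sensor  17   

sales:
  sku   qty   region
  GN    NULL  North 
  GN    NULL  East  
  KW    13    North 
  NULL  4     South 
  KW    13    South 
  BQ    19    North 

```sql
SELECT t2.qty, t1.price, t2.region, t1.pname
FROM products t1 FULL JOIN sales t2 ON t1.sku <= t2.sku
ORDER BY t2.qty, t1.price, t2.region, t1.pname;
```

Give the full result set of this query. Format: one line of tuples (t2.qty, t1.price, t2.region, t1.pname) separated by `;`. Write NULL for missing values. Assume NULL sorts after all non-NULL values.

FULL OUTER JOIN keeps every row from both sides; unmatched rows get NULL for the other side's columns.
Matching on t1.sku <= t2.sku. A NULL in a compared column never satisfies the condition.
- t1[0] sku=NU → no match; kept with NULLs on the t2 side.
- t1[1] sku=HP → 2 match(es) in t2 → 2 row(s).
- t1[2] sku=NU → no match; kept with NULLs on the t2 side.
- t1[3] sku=SG → no match; kept with NULLs on the t2 side.
- t1[4] sku=DM → 4 match(es) in t2 → 4 row(s).
- t1[5] sku=HP → 2 match(es) in t2 → 2 row(s).
- 2 t2 row(s) had no t1 match → kept, t1 columns NULL.

(4, NULL, South, NULL); (13, 17, North, Sensor); (13, 17, South, Sensor); (13, 28, North, Chip); (13, 28, South, Chip); (13, 42, North, Sensor); (13, 42, South, Sensor); (19, NULL, North, NULL); (NULL, 14, NULL, Chip); (NULL, 37, NULL, Gizmo); (NULL, 42, East, Sensor); (NULL, 42, North, Sensor); (NULL, 42, NULL, NULL)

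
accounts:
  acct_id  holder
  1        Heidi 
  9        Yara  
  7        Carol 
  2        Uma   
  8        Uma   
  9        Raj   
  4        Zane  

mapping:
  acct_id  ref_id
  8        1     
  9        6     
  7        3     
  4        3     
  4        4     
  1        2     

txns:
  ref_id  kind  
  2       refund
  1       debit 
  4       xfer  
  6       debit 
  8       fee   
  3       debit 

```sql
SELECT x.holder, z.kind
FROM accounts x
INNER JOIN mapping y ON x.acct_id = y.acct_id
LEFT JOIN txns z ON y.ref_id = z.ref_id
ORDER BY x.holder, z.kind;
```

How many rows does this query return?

7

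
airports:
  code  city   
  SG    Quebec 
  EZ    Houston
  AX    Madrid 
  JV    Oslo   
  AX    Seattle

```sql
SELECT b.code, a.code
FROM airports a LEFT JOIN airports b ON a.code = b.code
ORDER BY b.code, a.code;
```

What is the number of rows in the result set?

LEFT JOIN keeps every row from `airports a`; unmatched rows get NULL for `airports b`'s columns.
Matching on a.code = b.code.
- a row (code=SG): matches 1 b row(s) → 1 output row(s).
- a row (code=EZ): matches 1 b row(s) → 1 output row(s).
- a row (code=AX): matches 2 b row(s) → 2 output row(s).
- a row (code=JV): matches 1 b row(s) → 1 output row(s).
- a row (code=AX): matches 2 b row(s) → 2 output row(s).
Total: 7 rows.

7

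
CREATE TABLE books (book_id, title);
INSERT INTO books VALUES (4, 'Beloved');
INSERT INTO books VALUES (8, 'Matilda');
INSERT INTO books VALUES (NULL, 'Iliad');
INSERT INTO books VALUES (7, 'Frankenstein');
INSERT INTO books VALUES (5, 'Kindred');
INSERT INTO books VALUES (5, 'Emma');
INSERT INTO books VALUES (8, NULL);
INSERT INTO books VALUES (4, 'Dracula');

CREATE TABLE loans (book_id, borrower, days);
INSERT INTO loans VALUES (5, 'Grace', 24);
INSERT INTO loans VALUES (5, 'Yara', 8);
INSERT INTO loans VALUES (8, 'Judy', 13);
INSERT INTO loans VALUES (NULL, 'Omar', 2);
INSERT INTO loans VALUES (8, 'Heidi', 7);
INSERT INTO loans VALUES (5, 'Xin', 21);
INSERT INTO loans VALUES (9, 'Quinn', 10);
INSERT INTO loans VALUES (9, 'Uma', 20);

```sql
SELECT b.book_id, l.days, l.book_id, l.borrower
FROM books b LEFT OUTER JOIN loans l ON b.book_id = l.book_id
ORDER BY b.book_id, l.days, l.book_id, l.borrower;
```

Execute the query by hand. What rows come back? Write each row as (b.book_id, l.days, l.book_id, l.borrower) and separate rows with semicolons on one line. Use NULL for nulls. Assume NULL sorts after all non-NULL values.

(4, NULL, NULL, NULL); (4, NULL, NULL, NULL); (5, 8, 5, Yara); (5, 8, 5, Yara); (5, 21, 5, Xin); (5, 21, 5, Xin); (5, 24, 5, Grace); (5, 24, 5, Grace); (7, NULL, NULL, NULL); (8, 7, 8, Heidi); (8, 7, 8, Heidi); (8, 13, 8, Judy); (8, 13, 8, Judy); (NULL, NULL, NULL, NULL)

LEFT JOIN keeps every row from `books`; unmatched rows get NULL for `loans`'s columns.
Matching on b.book_id = l.book_id. A NULL in a compared column never satisfies the condition.
Matched pairs: 10; unmatched b rows kept: 4.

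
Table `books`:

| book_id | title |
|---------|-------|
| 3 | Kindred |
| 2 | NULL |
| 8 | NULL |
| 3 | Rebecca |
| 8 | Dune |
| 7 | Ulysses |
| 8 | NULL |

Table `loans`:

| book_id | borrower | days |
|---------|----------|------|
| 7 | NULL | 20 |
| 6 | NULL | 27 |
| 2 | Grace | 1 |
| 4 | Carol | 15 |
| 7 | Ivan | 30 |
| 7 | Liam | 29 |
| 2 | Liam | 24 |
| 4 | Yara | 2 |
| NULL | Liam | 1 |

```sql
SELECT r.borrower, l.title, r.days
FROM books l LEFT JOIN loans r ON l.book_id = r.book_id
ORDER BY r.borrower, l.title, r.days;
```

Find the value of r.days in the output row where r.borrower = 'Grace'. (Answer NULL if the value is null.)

LEFT JOIN keeps every row from `books`; unmatched rows get NULL for `loans`'s columns.
Matching on l.book_id = r.book_id. A NULL in a compared column never satisfies the condition.
Matched pairs: 5; unmatched l rows kept: 5.

1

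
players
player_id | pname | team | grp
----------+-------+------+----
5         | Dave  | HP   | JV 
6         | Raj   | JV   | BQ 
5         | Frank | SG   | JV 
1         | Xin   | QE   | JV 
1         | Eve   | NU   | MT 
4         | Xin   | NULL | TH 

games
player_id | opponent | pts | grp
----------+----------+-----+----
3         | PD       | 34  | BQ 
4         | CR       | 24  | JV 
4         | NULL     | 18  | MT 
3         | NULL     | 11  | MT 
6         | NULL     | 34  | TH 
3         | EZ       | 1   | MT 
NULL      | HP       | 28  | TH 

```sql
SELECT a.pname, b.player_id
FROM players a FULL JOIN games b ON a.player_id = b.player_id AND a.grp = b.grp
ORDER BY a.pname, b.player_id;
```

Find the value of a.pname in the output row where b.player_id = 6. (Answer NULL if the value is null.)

NULL

FULL OUTER JOIN keeps every row from both sides; unmatched rows get NULL for the other side's columns.
Matching on a.player_id = b.player_id AND a.grp = b.grp. A NULL in a compared column never satisfies the condition.
Matched pairs: 0; unmatched a rows kept: 6; unmatched b rows kept: 7.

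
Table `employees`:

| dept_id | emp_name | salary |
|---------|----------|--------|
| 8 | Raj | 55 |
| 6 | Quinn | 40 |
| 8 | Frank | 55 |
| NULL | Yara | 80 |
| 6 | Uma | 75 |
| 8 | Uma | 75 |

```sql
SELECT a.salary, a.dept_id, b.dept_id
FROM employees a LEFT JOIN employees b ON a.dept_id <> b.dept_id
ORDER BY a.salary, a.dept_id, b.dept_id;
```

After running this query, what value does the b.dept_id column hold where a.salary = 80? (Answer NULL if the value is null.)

LEFT JOIN keeps every row from `employees a`; unmatched rows get NULL for `employees b`'s columns.
Matching on a.dept_id <> b.dept_id. A NULL in a compared column never satisfies the condition.
- a[0] dept_id=8 → 2 match(es) in b → 2 row(s).
- a[1] dept_id=6 → 3 match(es) in b → 3 row(s).
- a[2] dept_id=8 → 2 match(es) in b → 2 row(s).
- a[3] dept_id=NULL → no match; kept with NULLs on the b side.
- a[4] dept_id=6 → 3 match(es) in b → 3 row(s).
- a[5] dept_id=8 → 2 match(es) in b → 2 row(s).

NULL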